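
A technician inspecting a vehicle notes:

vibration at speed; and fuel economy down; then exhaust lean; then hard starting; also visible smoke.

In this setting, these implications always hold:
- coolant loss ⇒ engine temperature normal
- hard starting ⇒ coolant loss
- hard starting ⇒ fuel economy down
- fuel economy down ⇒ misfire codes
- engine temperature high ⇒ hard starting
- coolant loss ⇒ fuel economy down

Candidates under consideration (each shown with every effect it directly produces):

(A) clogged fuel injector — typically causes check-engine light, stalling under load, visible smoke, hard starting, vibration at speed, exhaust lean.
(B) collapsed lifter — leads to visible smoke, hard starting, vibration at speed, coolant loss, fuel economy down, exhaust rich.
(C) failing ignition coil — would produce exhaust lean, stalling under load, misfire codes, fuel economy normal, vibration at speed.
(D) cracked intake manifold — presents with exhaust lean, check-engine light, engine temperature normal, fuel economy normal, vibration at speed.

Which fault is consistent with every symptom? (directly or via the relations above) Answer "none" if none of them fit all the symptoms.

A

Per-candidate check:
(A) clogged fuel injector — vibration at speed ✓; fuel economy down ✓ (by hard starting → fuel economy down); exhaust lean ✓; hard starting ✓; visible smoke ✓
(B) collapsed lifter — fails on exhaust lean (predicts exhaust rich, not exhaust lean)
(C) failing ignition coil — vibration at speed ✓; fuel economy down ✗; exhaust lean ✓; hard starting ✗; visible smoke ✗
(D) cracked intake manifold — vibration at speed ✓; fuel economy down ✗; exhaust lean ✓; hard starting ✗; visible smoke ✗
(A) alone accounts for all the evidence.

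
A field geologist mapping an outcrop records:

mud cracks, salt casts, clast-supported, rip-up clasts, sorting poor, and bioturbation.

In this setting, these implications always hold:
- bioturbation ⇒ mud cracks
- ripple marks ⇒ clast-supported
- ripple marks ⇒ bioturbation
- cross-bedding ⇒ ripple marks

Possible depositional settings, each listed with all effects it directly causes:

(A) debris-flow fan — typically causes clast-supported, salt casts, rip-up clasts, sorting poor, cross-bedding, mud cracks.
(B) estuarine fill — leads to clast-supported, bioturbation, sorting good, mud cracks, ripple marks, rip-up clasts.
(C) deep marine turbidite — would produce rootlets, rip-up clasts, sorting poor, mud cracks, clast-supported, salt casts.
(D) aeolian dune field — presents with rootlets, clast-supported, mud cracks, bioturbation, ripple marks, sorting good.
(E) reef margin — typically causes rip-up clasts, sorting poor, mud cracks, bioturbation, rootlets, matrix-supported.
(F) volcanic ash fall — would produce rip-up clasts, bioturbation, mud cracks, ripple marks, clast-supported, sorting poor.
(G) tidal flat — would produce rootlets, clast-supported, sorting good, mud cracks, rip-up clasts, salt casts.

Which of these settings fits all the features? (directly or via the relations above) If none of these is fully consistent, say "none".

Checking each candidate against the observations:
(A) debris-flow fan — mud cracks +; salt casts +; clast-supported +; rip-up clasts +; sorting poor +; bioturbation + (through cross-bedding → ripple marks → bioturbation)
(B) estuarine fill — mud cracks +; salt casts -; clast-supported +; rip-up clasts +; sorting poor -; bioturbation +
(C) deep marine turbidite — mud cracks +; salt casts +; clast-supported +; rip-up clasts +; sorting poor +; bioturbation -
(D) aeolian dune field — fails on salt casts, rip-up clasts, sorting poor (predicts sorting good, not sorting poor)
(E) reef margin — fails on salt casts, clast-supported (predicts matrix-supported, not clast-supported)
(F) volcanic ash fall — mud cracks +; salt casts -; clast-supported +; rip-up clasts +; sorting poor +; bioturbation +
(G) tidal flat — mud cracks +; salt casts +; clast-supported +; rip-up clasts +; sorting poor -; bioturbation -
(A) is the only candidate with no mismatches.

A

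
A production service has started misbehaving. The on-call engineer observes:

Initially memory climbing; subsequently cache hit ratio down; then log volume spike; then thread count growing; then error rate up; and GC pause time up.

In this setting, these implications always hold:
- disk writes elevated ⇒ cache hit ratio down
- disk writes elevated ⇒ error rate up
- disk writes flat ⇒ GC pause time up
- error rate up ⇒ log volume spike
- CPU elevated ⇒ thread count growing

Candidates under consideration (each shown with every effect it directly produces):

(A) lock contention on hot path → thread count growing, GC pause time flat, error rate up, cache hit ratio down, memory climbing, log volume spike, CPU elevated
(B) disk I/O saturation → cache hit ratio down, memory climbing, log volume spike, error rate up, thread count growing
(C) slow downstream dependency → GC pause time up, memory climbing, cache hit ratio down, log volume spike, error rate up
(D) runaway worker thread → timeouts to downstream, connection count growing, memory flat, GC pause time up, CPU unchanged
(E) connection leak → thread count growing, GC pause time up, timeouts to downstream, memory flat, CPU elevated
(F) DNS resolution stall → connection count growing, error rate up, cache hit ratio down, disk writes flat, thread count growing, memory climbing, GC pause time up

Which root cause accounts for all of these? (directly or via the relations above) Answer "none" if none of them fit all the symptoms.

F

For each candidate, compare predicted effects to what was observed:
(A) lock contention on hot path — memory climbing ✓; cache hit ratio down ✓; log volume spike ✓; thread count growing ✓; error rate up ✓; GC pause time up ✗
(B) disk I/O saturation — memory climbing ✓; cache hit ratio down ✓; log volume spike ✓; thread count growing ✓; error rate up ✓; GC pause time up ✗
(C) slow downstream dependency — does not account for thread count growing
(D) runaway worker thread — memory climbing ✗; cache hit ratio down ✗; log volume spike ✗; thread count growing ✗; error rate up ✗; GC pause time up ✓
(E) connection leak — memory climbing ✗; cache hit ratio down ✗; log volume spike ✗; thread count growing ✓; error rate up ✗; GC pause time up ✓
(F) DNS resolution stall — memory climbing ✓; cache hit ratio down ✓; log volume spike ✓ (via error rate up → log volume spike); thread count growing ✓; error rate up ✓; GC pause time up ✓
Only (F) is consistent with every observation.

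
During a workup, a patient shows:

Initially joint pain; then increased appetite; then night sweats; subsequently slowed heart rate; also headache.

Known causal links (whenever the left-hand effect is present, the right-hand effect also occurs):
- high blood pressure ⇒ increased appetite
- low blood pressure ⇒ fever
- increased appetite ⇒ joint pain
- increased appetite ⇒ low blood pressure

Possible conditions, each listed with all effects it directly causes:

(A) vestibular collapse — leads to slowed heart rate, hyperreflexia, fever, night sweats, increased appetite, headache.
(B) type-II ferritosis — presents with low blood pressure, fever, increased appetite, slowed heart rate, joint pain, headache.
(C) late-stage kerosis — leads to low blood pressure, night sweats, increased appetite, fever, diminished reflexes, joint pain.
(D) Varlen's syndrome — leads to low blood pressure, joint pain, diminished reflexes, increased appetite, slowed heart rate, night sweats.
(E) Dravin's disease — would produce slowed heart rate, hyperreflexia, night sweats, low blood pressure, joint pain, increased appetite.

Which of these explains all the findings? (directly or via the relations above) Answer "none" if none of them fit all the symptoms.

A

For each candidate, compare predicted effects to what was observed:
(A) vestibular collapse — joint pain match (by increased appetite → joint pain); increased appetite match; night sweats match; slowed heart rate match; headache match
(B) type-II ferritosis — does not account for night sweats
(C) late-stage kerosis — joint pain match; increased appetite match; night sweats match; slowed heart rate miss; headache miss
(D) Varlen's syndrome — joint pain match; increased appetite match; night sweats match; slowed heart rate match; headache miss
(E) Dravin's disease — does not account for headache
Only (A) is consistent with every observation.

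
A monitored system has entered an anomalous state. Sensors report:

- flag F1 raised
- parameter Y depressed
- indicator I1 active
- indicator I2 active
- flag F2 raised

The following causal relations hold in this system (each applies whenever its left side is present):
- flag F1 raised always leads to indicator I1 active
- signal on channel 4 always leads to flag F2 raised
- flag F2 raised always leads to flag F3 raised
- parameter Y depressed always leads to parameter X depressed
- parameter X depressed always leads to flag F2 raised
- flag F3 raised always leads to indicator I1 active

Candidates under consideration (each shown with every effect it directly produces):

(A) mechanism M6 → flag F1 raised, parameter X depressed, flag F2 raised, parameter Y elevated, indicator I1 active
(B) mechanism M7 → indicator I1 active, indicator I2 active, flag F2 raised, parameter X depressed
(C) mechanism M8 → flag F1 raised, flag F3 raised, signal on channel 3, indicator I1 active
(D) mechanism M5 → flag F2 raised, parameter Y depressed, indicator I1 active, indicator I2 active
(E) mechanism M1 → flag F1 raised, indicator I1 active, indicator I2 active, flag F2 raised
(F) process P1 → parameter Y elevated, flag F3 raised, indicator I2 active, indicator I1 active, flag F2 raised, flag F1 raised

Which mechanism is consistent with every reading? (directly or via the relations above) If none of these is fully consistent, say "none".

none

For each candidate, compare predicted effects to what was observed:
(A) mechanism M6 — flag F1 raised ✓; parameter Y depressed ✗; indicator I1 active ✓; indicator I2 active ✗; flag F2 raised ✓
(B) mechanism M7 — does not account for flag F1 raised, parameter Y depressed
(C) mechanism M8 — flag F1 raised ✓; parameter Y depressed ✗; indicator I1 active ✓; indicator I2 active ✗; flag F2 raised ✗
(D) mechanism M5 — does not account for flag F1 raised
(E) mechanism M1 — flag F1 raised ✓; parameter Y depressed ✗; indicator I1 active ✓; indicator I2 active ✓; flag F2 raised ✓
(F) process P1 — flag F1 raised ✓; parameter Y depressed ✗; indicator I1 active ✓; indicator I2 active ✓; flag F2 raised ✓
No candidate is consistent with all observations.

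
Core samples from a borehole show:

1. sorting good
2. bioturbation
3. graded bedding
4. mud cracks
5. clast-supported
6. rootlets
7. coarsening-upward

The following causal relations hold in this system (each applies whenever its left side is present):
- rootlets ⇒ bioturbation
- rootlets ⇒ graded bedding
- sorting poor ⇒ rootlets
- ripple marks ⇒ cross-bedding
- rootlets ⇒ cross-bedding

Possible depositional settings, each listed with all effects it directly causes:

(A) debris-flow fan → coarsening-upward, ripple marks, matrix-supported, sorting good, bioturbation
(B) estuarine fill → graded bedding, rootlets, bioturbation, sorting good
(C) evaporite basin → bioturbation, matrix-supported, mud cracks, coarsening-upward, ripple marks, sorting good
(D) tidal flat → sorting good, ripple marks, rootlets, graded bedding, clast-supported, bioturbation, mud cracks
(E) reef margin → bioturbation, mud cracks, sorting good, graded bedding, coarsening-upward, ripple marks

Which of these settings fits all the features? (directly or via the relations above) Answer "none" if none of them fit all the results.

none

Testing each hypothesis:
(A) debris-flow fan — fails on graded bedding, mud cracks, clast-supported, rootlets (predicts matrix-supported, not clast-supported)
(B) estuarine fill — sorting good match; bioturbation match; graded bedding match; mud cracks miss; clast-supported miss; rootlets match; coarsening-upward miss
(C) evaporite basin — fails on graded bedding, clast-supported, rootlets (predicts matrix-supported, not clast-supported)
(D) tidal flat — does not account for coarsening-upward
(E) reef margin — sorting good match; bioturbation match; graded bedding match; mud cracks match; clast-supported miss; rootlets miss; coarsening-upward match
Every candidate fails on at least one observation.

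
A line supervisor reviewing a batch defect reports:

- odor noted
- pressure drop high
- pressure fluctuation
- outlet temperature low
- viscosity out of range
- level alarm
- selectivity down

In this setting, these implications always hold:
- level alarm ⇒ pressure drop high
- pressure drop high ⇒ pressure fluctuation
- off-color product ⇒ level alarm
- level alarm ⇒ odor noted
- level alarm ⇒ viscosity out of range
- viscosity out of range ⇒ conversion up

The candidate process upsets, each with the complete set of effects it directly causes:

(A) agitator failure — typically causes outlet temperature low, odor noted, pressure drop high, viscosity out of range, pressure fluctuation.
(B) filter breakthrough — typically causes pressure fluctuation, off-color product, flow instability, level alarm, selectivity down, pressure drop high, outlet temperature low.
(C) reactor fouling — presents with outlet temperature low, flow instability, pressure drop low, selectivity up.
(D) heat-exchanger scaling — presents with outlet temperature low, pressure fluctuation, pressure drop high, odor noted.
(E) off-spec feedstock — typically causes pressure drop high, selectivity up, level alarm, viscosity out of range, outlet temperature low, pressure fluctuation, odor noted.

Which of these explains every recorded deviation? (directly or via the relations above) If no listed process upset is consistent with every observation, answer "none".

For each candidate, compare predicted effects to what was observed:
(A) agitator failure — odor noted match; pressure drop high match; pressure fluctuation match; outlet temperature low match; viscosity out of range match; level alarm miss; selectivity down miss
(B) filter breakthrough — odor noted match (by level alarm → odor noted); pressure drop high match; pressure fluctuation match; outlet temperature low match; viscosity out of range match (by level alarm → viscosity out of range); level alarm match; selectivity down match
(C) reactor fouling — odor noted miss; pressure drop high miss; pressure fluctuation miss; outlet temperature low match; viscosity out of range miss; level alarm miss; selectivity down miss
(D) heat-exchanger scaling — does not account for viscosity out of range, level alarm, selectivity down
(E) off-spec feedstock — odor noted match; pressure drop high match; pressure fluctuation match; outlet temperature low match; viscosity out of range match; level alarm match; selectivity down miss
Only (B) is consistent with every observation.

B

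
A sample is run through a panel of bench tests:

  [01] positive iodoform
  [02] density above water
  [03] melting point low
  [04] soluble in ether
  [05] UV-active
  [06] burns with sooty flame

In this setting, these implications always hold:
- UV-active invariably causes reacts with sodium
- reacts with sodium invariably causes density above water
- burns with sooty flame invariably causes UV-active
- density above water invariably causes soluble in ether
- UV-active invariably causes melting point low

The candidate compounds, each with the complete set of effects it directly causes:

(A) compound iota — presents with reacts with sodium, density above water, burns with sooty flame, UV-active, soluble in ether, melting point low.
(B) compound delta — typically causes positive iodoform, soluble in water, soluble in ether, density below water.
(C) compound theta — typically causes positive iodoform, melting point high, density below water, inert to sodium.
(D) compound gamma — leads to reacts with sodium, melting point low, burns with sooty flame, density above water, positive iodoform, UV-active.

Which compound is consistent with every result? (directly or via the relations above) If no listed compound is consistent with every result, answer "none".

For each candidate, compare predicted effects to what was observed:
(A) compound iota — does not account for positive iodoform
(B) compound delta — positive iodoform yes; density above water NO; melting point low NO; soluble in ether yes; UV-active NO; burns with sooty flame NO
(C) compound theta — fails on density above water, melting point low, soluble in ether, UV-active, burns with sooty flame (predicts density below water, not density above water; predicts melting point high, not melting point low)
(D) compound gamma — positive iodoform yes; density above water yes; melting point low yes; soluble in ether yes (by density above water → soluble in ether); UV-active yes; burns with sooty flame yes
(D) is the only candidate with no mismatches.

D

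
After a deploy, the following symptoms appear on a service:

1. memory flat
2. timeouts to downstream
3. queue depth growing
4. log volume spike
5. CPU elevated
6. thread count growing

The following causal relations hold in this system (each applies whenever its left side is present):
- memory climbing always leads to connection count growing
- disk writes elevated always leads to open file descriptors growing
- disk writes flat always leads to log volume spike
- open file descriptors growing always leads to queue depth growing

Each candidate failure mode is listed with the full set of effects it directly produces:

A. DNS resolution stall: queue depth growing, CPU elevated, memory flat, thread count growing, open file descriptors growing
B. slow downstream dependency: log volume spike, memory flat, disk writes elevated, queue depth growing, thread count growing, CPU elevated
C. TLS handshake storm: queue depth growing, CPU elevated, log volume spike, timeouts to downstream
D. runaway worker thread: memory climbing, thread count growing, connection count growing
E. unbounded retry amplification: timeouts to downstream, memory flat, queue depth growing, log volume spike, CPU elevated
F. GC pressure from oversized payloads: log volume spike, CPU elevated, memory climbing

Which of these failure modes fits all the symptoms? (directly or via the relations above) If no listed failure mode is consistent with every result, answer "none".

Per-candidate check:
(A) DNS resolution stall — does not account for timeouts to downstream, log volume spike
(B) slow downstream dependency — memory flat match; timeouts to downstream miss; queue depth growing match; log volume spike match; CPU elevated match; thread count growing match
(C) TLS handshake storm — memory flat miss; timeouts to downstream match; queue depth growing match; log volume spike match; CPU elevated match; thread count growing miss
(D) runaway worker thread — fails on memory flat, timeouts to downstream, queue depth growing, log volume spike, CPU elevated (predicts memory climbing, not memory flat)
(E) unbounded retry amplification — memory flat match; timeouts to downstream match; queue depth growing match; log volume spike match; CPU elevated match; thread count growing miss
(F) GC pressure from oversized payloads — fails on memory flat, timeouts to downstream, queue depth growing, thread count growing (predicts memory climbing, not memory flat)
No candidate is consistent with all observations.

none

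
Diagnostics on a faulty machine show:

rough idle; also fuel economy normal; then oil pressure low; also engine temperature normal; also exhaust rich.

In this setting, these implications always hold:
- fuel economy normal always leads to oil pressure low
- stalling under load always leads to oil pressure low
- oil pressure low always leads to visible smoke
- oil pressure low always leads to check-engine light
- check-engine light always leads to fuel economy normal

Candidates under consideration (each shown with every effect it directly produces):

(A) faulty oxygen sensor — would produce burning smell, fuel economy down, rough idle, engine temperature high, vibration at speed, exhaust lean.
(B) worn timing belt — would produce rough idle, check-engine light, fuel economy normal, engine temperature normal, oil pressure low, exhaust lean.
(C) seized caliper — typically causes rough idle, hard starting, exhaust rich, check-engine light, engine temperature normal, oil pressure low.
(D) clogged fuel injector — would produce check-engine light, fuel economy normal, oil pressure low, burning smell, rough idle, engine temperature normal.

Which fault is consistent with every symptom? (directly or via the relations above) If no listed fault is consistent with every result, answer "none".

C

Per-candidate check:
(A) faulty oxygen sensor — rough idle yes; fuel economy normal NO; oil pressure low NO; engine temperature normal NO; exhaust rich NO
(B) worn timing belt — fails on exhaust rich (predicts exhaust lean, not exhaust rich)
(C) seized caliper — accounts for every observation (fuel economy normal via check-engine light → fuel economy normal)
(D) clogged fuel injector — rough idle yes; fuel economy normal yes; oil pressure low yes; engine temperature normal yes; exhaust rich NO
Only (C) is consistent with every observation.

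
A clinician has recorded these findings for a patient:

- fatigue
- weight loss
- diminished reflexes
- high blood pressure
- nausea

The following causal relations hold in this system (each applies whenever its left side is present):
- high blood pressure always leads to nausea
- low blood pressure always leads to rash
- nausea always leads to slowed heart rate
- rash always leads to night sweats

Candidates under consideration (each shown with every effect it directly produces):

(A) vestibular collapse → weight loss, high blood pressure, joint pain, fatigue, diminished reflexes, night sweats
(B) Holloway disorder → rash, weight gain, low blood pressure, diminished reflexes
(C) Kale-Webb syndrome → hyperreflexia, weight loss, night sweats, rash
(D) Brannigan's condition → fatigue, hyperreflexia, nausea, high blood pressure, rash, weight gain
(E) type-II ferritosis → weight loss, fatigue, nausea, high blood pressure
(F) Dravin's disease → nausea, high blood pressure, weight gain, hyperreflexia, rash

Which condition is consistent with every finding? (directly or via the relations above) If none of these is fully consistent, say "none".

A

Per-candidate check:
(A) vestibular collapse — accounts for every observation (nausea by high blood pressure → nausea)
(B) Holloway disorder — fatigue -; weight loss -; diminished reflexes +; high blood pressure -; nausea -
(C) Kale-Webb syndrome — fails on fatigue, diminished reflexes, high blood pressure, nausea (predicts hyperreflexia, not diminished reflexes)
(D) Brannigan's condition — fatigue +; weight loss -; diminished reflexes -; high blood pressure +; nausea +
(E) type-II ferritosis — fatigue +; weight loss +; diminished reflexes -; high blood pressure +; nausea +
(F) Dravin's disease — fails on fatigue, weight loss, diminished reflexes (predicts weight gain, not weight loss; predicts hyperreflexia, not diminished reflexes)
Only (A) is consistent with every observation.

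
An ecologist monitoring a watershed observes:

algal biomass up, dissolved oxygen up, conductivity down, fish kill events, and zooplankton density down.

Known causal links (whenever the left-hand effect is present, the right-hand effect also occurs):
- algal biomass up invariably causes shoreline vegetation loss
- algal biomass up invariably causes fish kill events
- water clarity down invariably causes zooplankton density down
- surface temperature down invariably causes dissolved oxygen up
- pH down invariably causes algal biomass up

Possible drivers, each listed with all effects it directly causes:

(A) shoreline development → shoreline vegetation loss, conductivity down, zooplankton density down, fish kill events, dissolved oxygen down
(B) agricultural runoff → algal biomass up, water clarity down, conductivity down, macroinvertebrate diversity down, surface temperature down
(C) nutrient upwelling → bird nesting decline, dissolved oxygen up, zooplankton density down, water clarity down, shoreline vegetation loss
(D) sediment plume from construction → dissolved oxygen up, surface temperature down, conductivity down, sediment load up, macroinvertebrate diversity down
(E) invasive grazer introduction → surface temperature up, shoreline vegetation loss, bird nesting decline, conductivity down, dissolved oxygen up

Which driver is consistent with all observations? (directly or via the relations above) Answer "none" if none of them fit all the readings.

B

Checking each candidate against the observations:
(A) shoreline development — algal biomass up -; dissolved oxygen up -; conductivity down +; fish kill events +; zooplankton density down +
(B) agricultural runoff — accounts for every observation (dissolved oxygen up through surface temperature down → dissolved oxygen up)
(C) nutrient upwelling — does not account for algal biomass up, conductivity down, fish kill events
(D) sediment plume from construction — algal biomass up -; dissolved oxygen up +; conductivity down +; fish kill events -; zooplankton density down -
(E) invasive grazer introduction — algal biomass up -; dissolved oxygen up +; conductivity down +; fish kill events -; zooplankton density down -
Only (B) is consistent with every observation.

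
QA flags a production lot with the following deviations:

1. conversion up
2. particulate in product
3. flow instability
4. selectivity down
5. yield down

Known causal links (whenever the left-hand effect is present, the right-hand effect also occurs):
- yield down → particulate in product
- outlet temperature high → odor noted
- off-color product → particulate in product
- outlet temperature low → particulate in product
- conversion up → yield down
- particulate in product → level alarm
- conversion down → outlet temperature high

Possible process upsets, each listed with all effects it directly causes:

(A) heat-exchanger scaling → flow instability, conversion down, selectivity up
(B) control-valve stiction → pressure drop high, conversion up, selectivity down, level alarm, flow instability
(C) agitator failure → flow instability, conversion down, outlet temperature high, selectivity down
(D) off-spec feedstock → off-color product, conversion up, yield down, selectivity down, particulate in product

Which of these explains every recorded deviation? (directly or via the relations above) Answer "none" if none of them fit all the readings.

B

Per-candidate check:
(A) heat-exchanger scaling — fails on conversion up, particulate in product, selectivity down, yield down (predicts conversion down, not conversion up; predicts selectivity up, not selectivity down)
(B) control-valve stiction — conversion up yes; particulate in product yes (through conversion up → yield down → particulate in product); flow instability yes; selectivity down yes; yield down yes (through conversion up → yield down)
(C) agitator failure — fails on conversion up, particulate in product, yield down (predicts conversion down, not conversion up)
(D) off-spec feedstock — conversion up yes; particulate in product yes; flow instability NO; selectivity down yes; yield down yes
(B) alone accounts for all the evidence.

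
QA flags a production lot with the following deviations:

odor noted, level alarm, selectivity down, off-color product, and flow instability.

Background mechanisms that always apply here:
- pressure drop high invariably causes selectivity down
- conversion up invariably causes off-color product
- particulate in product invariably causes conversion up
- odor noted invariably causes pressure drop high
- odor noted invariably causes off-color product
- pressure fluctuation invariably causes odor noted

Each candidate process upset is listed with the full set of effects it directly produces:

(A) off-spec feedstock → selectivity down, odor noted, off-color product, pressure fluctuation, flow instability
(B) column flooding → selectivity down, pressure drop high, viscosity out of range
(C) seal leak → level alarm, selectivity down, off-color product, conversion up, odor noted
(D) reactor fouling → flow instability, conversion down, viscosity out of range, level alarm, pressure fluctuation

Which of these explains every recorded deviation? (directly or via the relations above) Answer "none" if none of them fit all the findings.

D

Testing each hypothesis:
(A) off-spec feedstock — does not account for level alarm
(B) column flooding — does not account for odor noted, level alarm, off-color product, flow instability
(C) seal leak — odor noted ✓; level alarm ✓; selectivity down ✓; off-color product ✓; flow instability ✗
(D) reactor fouling — odor noted ✓ (via pressure fluctuation → odor noted); level alarm ✓; selectivity down ✓ (via pressure fluctuation → odor noted → pressure drop high → selectivity down); off-color product ✓ (via pressure fluctuation → odor noted → off-color product); flow instability ✓
(D) is the only candidate with no mismatches.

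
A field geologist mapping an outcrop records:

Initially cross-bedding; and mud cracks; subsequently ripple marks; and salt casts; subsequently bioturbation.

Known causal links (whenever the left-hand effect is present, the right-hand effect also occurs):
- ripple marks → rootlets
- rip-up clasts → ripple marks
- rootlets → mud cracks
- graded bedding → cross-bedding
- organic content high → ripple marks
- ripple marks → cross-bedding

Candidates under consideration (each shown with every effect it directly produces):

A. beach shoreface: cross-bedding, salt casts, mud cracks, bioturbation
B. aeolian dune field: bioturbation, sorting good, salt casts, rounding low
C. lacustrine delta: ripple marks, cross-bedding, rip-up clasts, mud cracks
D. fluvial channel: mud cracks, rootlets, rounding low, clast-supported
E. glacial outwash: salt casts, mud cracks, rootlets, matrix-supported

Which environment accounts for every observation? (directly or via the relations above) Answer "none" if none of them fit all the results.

Testing each hypothesis:
(A) beach shoreface — does not account for ripple marks
(B) aeolian dune field — does not account for cross-bedding, mud cracks, ripple marks
(C) lacustrine delta — does not account for salt casts, bioturbation
(D) fluvial channel — does not account for cross-bedding, ripple marks, salt casts, bioturbation
(E) glacial outwash — cross-bedding NO; mud cracks yes; ripple marks NO; salt casts yes; bioturbation NO
None of the listed candidates fits everything.

none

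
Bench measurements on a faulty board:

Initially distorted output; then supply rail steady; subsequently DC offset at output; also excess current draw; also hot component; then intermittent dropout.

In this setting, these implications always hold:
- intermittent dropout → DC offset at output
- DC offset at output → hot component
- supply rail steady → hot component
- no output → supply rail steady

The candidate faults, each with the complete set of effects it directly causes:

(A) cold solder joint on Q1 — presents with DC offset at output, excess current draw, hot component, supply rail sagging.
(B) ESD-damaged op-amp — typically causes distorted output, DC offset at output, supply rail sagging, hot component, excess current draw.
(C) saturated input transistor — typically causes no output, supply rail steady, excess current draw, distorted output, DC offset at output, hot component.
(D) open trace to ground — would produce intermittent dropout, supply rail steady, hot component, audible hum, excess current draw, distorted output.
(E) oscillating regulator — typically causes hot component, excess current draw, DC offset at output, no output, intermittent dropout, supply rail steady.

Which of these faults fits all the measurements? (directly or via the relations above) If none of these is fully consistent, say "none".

Checking each candidate against the observations:
(A) cold solder joint on Q1 — fails on distorted output, supply rail steady, intermittent dropout (predicts supply rail sagging, not supply rail steady)
(B) ESD-damaged op-amp — distorted output ✓; supply rail steady ✗; DC offset at output ✓; excess current draw ✓; hot component ✓; intermittent dropout ✗
(C) saturated input transistor — distorted output ✓; supply rail steady ✓; DC offset at output ✓; excess current draw ✓; hot component ✓; intermittent dropout ✗
(D) open trace to ground — accounts for every observation (DC offset at output through intermittent dropout → DC offset at output)
(E) oscillating regulator — does not account for distorted output
(D) alone accounts for all the evidence.

D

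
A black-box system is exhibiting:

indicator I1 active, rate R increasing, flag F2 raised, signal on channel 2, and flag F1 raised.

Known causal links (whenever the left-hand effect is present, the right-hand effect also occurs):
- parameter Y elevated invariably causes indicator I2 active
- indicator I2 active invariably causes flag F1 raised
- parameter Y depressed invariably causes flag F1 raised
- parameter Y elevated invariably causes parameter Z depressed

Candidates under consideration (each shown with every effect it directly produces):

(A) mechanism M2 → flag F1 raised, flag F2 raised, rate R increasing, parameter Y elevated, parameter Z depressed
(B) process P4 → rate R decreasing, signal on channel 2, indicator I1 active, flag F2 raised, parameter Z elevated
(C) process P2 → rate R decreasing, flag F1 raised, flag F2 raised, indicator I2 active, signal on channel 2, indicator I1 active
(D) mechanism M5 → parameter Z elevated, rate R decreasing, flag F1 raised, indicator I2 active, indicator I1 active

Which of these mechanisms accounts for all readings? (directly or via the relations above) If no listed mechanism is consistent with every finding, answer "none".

Per-candidate check:
(A) mechanism M2 — indicator I1 active ✗; rate R increasing ✓; flag F2 raised ✓; signal on channel 2 ✗; flag F1 raised ✓
(B) process P4 — indicator I1 active ✓; rate R increasing ✗; flag F2 raised ✓; signal on channel 2 ✓; flag F1 raised ✗
(C) process P2 — indicator I1 active ✓; rate R increasing ✗; flag F2 raised ✓; signal on channel 2 ✓; flag F1 raised ✓
(D) mechanism M5 — indicator I1 active ✓; rate R increasing ✗; flag F2 raised ✗; signal on channel 2 ✗; flag F1 raised ✓
No candidate is consistent with all observations.

none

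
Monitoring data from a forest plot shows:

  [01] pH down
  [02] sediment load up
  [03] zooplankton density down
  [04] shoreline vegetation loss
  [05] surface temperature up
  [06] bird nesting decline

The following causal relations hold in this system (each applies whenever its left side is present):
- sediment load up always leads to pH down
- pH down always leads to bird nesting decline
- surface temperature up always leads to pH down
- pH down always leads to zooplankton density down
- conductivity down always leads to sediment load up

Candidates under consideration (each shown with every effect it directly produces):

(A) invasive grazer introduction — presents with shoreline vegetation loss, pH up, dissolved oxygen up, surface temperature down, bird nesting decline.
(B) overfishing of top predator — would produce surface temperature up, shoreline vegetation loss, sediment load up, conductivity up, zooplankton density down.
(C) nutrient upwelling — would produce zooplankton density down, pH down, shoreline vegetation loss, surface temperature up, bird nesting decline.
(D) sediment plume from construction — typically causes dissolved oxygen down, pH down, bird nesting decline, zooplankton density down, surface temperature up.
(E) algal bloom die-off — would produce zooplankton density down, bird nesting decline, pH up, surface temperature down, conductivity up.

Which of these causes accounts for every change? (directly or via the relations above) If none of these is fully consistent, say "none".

B

Checking each candidate against the observations:
(A) invasive grazer introduction — pH down -; sediment load up -; zooplankton density down -; shoreline vegetation loss +; surface temperature up -; bird nesting decline +
(B) overfishing of top predator — pH down + (by sediment load up → pH down); sediment load up +; zooplankton density down +; shoreline vegetation loss +; surface temperature up +; bird nesting decline + (by sediment load up → pH down → bird nesting decline)
(C) nutrient upwelling — does not account for sediment load up
(D) sediment plume from construction — pH down +; sediment load up -; zooplankton density down +; shoreline vegetation loss -; surface temperature up +; bird nesting decline +
(E) algal bloom die-off — fails on pH down, sediment load up, shoreline vegetation loss, surface temperature up (predicts pH up, not pH down; predicts surface temperature down, not surface temperature up)
(B) is the only candidate with no mismatches.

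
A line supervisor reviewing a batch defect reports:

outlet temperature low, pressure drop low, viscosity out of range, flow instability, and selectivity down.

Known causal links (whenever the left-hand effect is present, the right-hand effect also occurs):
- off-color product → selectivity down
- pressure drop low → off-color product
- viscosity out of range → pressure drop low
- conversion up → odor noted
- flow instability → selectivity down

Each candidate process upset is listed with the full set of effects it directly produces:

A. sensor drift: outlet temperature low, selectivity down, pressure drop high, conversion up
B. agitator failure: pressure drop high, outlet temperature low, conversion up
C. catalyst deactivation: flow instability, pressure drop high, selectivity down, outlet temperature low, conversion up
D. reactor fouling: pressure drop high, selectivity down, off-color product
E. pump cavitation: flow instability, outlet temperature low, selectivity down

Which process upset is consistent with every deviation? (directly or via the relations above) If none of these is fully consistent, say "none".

Per-candidate check:
(A) sensor drift — outlet temperature low ✓; pressure drop low ✗; viscosity out of range ✗; flow instability ✗; selectivity down ✓
(B) agitator failure — outlet temperature low ✓; pressure drop low ✗; viscosity out of range ✗; flow instability ✗; selectivity down ✗
(C) catalyst deactivation — outlet temperature low ✓; pressure drop low ✗; viscosity out of range ✗; flow instability ✓; selectivity down ✓
(D) reactor fouling — fails on outlet temperature low, pressure drop low, viscosity out of range, flow instability (predicts pressure drop high, not pressure drop low)
(E) pump cavitation — does not account for pressure drop low, viscosity out of range
Every candidate fails on at least one observation.

none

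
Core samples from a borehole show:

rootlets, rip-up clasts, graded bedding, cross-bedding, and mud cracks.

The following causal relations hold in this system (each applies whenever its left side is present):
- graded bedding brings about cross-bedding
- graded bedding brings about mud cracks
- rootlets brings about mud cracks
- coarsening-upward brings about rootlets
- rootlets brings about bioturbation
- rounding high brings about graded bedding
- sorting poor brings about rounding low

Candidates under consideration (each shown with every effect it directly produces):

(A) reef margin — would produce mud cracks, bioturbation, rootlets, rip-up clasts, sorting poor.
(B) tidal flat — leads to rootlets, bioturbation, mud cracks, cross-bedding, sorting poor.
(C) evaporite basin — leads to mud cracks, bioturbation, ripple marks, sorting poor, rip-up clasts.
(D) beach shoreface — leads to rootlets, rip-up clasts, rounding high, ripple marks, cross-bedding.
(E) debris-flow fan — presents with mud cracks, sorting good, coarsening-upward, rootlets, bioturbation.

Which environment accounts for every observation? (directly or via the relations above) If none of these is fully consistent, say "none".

D

For each candidate, compare predicted effects to what was observed:
(A) reef margin — does not account for graded bedding, cross-bedding
(B) tidal flat — rootlets ✓; rip-up clasts ✗; graded bedding ✗; cross-bedding ✓; mud cracks ✓
(C) evaporite basin — rootlets ✗; rip-up clasts ✓; graded bedding ✗; cross-bedding ✗; mud cracks ✓
(D) beach shoreface — rootlets ✓; rip-up clasts ✓; graded bedding ✓ (via rounding high → graded bedding); cross-bedding ✓; mud cracks ✓ (via rootlets → mud cracks)
(E) debris-flow fan — does not account for rip-up clasts, graded bedding, cross-bedding
(D) alone accounts for all the evidence.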